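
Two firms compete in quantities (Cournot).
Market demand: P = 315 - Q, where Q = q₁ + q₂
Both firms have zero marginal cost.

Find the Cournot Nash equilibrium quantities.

q₁* = q₂* = 105.0; P* = 105.0

Work:
Profit: π_i = P·q_i = (a - q_i - q_j)·q_i
FOC: ∂π_i/∂q_i = a - 2q_i - q_j = 0
Reaction function: q_i = (315 - q_j)/2
Symmetry: q* = 315/3 = 105.0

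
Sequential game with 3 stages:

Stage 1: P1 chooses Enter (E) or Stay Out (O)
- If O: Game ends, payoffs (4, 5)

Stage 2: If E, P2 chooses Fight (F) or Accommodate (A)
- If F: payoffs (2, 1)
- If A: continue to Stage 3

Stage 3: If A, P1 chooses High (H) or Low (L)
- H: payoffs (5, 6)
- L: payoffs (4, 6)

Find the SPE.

SPE: (E, A, H); Outcome (5, 6)

Work:
Stage 3: P1 chooses H (5 vs 4)
Stage 2: P2: F->1, A->6 (anticipating H). Choose A
Stage 1: P1: O->4, E->5 (anticipating A, H). Choose E
SPE path: E -> A -> H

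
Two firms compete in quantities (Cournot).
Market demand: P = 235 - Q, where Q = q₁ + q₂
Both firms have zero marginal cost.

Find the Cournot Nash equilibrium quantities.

q₁* = q₂* = 78.33; P* = 78.33

Work:
Profit: π_i = P·q_i = (a - q_i - q_j)·q_i
FOC: ∂π_i/∂q_i = a - 2q_i - q_j = 0
Reaction function: q_i = (235 - q_j)/2
Symmetry: q* = 235/3 = 78.33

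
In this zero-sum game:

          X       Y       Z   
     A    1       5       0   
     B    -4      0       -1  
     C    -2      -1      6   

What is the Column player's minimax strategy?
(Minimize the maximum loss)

Column should play X, value = 1

Work:
Column player minimizes Row's maximum payoff:
Column X: max payoff to Row = 1
Column Y: max payoff to Row = 5
Column Z: max payoff to Row = 6
Minimum is 1, achieved by column X.
Minimax strategy: X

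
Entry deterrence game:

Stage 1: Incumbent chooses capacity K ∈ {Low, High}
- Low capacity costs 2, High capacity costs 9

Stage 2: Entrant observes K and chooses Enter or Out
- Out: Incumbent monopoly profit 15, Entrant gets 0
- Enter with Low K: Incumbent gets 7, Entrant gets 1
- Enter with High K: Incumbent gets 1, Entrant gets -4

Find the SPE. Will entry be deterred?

SPE: (High, Enter|Low, Out|High); Entry deterred. Incumbent net profit = 6

Work:
After Low K: Entrant enters (1 > 0)
After High K: Entrant stays out (-4 < 0)
Incumbent: Low → 7−2=5, High → 15−9=6
Incumbent chooses High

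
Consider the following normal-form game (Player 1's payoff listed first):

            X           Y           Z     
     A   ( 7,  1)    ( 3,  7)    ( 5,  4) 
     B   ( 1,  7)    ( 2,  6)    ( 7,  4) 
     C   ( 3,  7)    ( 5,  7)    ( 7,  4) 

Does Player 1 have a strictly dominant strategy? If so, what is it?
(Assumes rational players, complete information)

No strictly dominant strategy exists for Player 1

Work:
A strategy strictly dominates another if it gives a strictly higher payoff against every opponent action. Compare each pair of P1's strategies column-by-column:
  A vs B: [7 vs 1, 3 vs 2, 5 vs 7] → A does not strictly dominate B (column Z: 5 ≤ 7)
  A vs C: [7 vs 3, 3 vs 5, 5 vs 7] → A does not strictly dominate C (column Y: 3 ≤ 5)
  B vs A: [1 vs 7, 2 vs 3, 7 vs 5] → B does not strictly dominate A (column X: 1 ≤ 7)
  B vs C: [1 vs 3, 2 vs 5, 7 vs 7] → B does not strictly dominate C (column X: 1 ≤ 3)
  C vs A: [3 vs 7, 5 vs 3, 7 vs 5] → C does not strictly dominate A (column X: 3 ≤ 7)
  C vs B: [3 vs 1, 5 vs 2, 7 vs 7] → C does not strictly dominate B (column Z: 7 ≤ 7)
No single strategy strictly dominates all others → no strictly dominant strategy.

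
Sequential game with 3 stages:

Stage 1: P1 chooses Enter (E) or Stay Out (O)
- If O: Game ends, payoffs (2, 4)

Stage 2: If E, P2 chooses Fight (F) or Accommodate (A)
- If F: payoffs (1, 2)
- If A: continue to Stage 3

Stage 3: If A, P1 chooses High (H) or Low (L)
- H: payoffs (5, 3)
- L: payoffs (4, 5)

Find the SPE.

SPE: (E, A, H); Outcome (5, 3)

Work:
Stage 3: P1 chooses H (5 vs 4)
Stage 2: P2: F->2, A->3 (anticipating H). Choose A
Stage 1: P1: O->2, E->5 (anticipating A, H). Choose E
SPE path: E -> A -> H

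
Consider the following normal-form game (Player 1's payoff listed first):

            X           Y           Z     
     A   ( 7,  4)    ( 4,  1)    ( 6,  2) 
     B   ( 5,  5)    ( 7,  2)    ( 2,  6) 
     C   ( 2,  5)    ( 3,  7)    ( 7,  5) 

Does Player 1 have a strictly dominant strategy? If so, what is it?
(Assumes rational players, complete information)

No strictly dominant strategy exists for Player 1

Work:
A strategy strictly dominates another if it gives a strictly higher payoff against every opponent action. Compare each pair of P1's strategies column-by-column:
  A vs B: [7 vs 5, 4 vs 7, 6 vs 2] → A does not strictly dominate B (column Y: 4 ≤ 7)
  A vs C: [7 vs 2, 4 vs 3, 6 vs 7] → A does not strictly dominate C (column Z: 6 ≤ 7)
  B vs A: [5 vs 7, 7 vs 4, 2 vs 6] → B does not strictly dominate A (column X: 5 ≤ 7)
  B vs C: [5 vs 2, 7 vs 3, 2 vs 7] → B does not strictly dominate C (column Z: 2 ≤ 7)
  C vs A: [2 vs 7, 3 vs 4, 7 vs 6] → C does not strictly dominate A (column X: 2 ≤ 7)
  C vs B: [2 vs 5, 3 vs 7, 7 vs 2] → C does not strictly dominate B (column X: 2 ≤ 5)
No single strategy strictly dominates all others → no strictly dominant strategy.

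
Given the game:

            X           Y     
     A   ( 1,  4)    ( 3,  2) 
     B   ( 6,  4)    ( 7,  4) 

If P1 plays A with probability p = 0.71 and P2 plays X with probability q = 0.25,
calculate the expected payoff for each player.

E[P1] = 3.7325, E[P2] = 2.935

Work:
E[P1] = p·q·π₁(A,X) + p·(1-q)·π₁(A,Y) + (1-p)·q·π₁(B,X) + (1-p)·(1-q)·π₁(B,Y)
= 0.71·0.25·1 + 0.71·0.75·3 + 0.29·0.25·6 + 0.29·0.75·7
= 3.7325

E[P2] = 2.935 (similar calculation)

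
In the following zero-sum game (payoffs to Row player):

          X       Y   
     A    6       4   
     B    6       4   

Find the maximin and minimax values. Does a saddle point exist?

Maximin = 4, Minimax = 4, Saddle: True

Work:
Row minimums: [4, 4] → maximin = 4
Column maximums: [6, 4] → minimax = 4
Saddle point exists! Game value = 4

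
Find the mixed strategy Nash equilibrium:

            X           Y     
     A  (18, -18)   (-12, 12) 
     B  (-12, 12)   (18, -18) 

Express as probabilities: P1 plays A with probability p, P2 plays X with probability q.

p = 0.5, q = 0.5

Work:
Find probabilities that make opponent indifferent:
P2 chooses q to make P1 indifferent between A and B
P1 chooses p to make P2 indifferent between X and Y
Mixed NE: P1 plays (A: 0.5, B: 0.5), P2 plays (X: 0.5, Y: 0.5)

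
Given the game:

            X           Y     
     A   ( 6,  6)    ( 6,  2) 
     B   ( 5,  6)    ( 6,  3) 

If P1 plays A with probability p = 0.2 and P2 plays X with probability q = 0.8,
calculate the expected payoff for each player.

E[P1] = 5.36, E[P2] = 5.36

Work:
E[P1] = p·q·π₁(A,X) + p·(1-q)·π₁(A,Y) + (1-p)·q·π₁(B,X) + (1-p)·(1-q)·π₁(B,Y)
= 0.2·0.8·6 + 0.2·0.2·6 + 0.8·0.8·5 + 0.8·0.2·6
= 5.36

E[P2] = 5.36 (similar calculation)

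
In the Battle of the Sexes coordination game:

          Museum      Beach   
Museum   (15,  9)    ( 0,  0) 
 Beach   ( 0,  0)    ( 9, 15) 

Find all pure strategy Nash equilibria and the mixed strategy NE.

Pure NE: (Museum, Museum) and (Beach, Beach); Mixed NE: p = 0.625, q = 0.375

Work:
Check pure NE:
(Museum, Museum): (15, 9) - no unilateral deviation beneficial
(Beach, Beach): (9, 15) - no unilateral deviation beneficial
Mixed NE: P1 plays Museum with p = 0.625, P2 plays Museum with q = 0.375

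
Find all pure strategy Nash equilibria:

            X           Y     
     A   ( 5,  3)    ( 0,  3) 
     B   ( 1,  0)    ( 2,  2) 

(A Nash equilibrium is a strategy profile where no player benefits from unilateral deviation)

Nash equilibrium: (A, X), (B, Y)

Work:
Best responses:
  P1 vs X: payoffs [5, 1] → best response A (payoff 5)
  P1 vs Y: payoffs [0, 2] → best response B (payoff 2)
  P2 vs A: payoffs [3, 3] → best response X/Y (payoff 3)
  P2 vs B: payoffs [0, 2] → best response Y (payoff 2)
Mutual best responses: (A,X), (B,Y) → Nash equilibria.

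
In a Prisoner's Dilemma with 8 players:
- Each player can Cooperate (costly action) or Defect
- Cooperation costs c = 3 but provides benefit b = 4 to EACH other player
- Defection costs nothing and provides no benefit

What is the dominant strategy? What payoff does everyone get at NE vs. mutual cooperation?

Dominant: Defect; NE payoff = 0; Coop payoff = 25

Work:
Defect dominates (saves cost c = 3, benefit to others is external)
NE: All defect → everyone gets 0
If all cooperate: each receives (7)×4 - 3 = 25
Social dilemma: 25 > 0 but NE gives 0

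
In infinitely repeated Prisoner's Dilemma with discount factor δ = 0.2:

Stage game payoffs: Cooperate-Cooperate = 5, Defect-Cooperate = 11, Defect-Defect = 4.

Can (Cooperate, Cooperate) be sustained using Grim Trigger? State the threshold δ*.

δ* = 0.8571; since δ = 0.2 < 0.8571, cooperation cannot be sustained

Work:
For Grim Trigger:
Cooperate forever: 5/(1-δ)
Defect then punished: 11 + 4·δ/(1-δ)
Need: 5/(1-δ) ≥ 11 + 4·δ/(1-δ)
Solving: δ ≥ (T-R)/(T-P) = (11-5)/(11-4) = 0.8571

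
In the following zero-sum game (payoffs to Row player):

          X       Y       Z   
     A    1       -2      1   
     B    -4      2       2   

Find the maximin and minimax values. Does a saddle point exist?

Maximin = -2, Minimax = 1, Saddle: False

Work:
Row minimums: [-2, -4] → maximin = -2
Column maximums: [1, 2, 2] → minimax = 1
No saddle point (maximin ≠ minimax). Mixed strategy needed.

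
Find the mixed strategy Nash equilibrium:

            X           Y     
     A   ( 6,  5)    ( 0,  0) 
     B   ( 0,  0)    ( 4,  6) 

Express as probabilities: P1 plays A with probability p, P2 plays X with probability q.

p = 0.5455, q = 0.4

Work:
Find probabilities that make opponent indifferent:
P2 chooses q to make P1 indifferent between A and B
P1 chooses p to make P2 indifferent between X and Y
Mixed NE: P1 plays (A: 0.5455, B: 0.4545), P2 plays (X: 0.4, Y: 0.6)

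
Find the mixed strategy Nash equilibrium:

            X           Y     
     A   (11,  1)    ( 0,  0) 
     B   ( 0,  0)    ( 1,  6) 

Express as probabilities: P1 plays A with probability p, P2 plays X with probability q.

p = 0.8571, q = 0.0833

Work:
Find probabilities that make opponent indifferent:
P2 chooses q to make P1 indifferent between A and B
P1 chooses p to make P2 indifferent between X and Y
Mixed NE: P1 plays (A: 0.8571, B: 0.1429), P2 plays (X: 0.0833, Y: 0.9167)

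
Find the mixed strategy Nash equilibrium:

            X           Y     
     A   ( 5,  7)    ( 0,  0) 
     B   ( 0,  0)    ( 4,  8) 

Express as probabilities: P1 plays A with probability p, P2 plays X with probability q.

p = 0.5333, q = 0.4444

Work:
Find probabilities that make opponent indifferent:
P2 chooses q to make P1 indifferent between A and B
P1 chooses p to make P2 indifferent between X and Y
Mixed NE: P1 plays (A: 0.5333, B: 0.4667), P2 plays (X: 0.4444, Y: 0.5556)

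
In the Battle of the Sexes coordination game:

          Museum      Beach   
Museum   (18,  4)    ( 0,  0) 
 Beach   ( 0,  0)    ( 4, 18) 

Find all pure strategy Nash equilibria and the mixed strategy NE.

Pure NE: (Museum, Museum) and (Beach, Beach); Mixed NE: p = 0.8182, q = 0.1818

Work:
Check pure NE:
(Museum, Museum): (18, 4) - no unilateral deviation beneficial
(Beach, Beach): (4, 18) - no unilateral deviation beneficial
Mixed NE: P1 plays Museum with p = 0.8182, P2 plays Museum with q = 0.1818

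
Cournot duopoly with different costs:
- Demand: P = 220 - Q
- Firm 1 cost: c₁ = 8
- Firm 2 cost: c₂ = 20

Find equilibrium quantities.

q₁* = 74.67, q₂* = 62.67

Work:
Reaction: q₁ = (220 - 8 - q₂)/2
Reaction: q₂ = (220 - 20 - q₁)/2
Solve simultaneously:
q₁* = (220 - 2×8 + 20)/3 = 74.67
q₂* = (220 - 2×20 + 8)/3 = 62.67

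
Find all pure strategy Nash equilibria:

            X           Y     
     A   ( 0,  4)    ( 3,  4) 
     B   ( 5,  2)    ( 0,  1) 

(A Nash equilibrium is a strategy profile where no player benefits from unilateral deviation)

Nash equilibrium: (A, Y), (B, X)

Work:
Best responses:
  P1 vs X: payoffs [0, 5] → best response B (payoff 5)
  P1 vs Y: payoffs [3, 0] → best response A (payoff 3)
  P2 vs A: payoffs [4, 4] → best response X/Y (payoff 4)
  P2 vs B: payoffs [2, 1] → best response X (payoff 2)
Mutual best responses: (A,Y), (B,X) → Nash equilibria.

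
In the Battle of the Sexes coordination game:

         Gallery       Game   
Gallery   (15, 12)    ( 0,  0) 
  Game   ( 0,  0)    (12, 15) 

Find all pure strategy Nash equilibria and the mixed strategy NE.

Pure NE: (Gallery, Gallery) and (Game, Game); Mixed NE: p = 0.5556, q = 0.4444

Work:
Check pure NE:
(Gallery, Gallery): (15, 12) - no unilateral deviation beneficial
(Game, Game): (12, 15) - no unilateral deviation beneficial
Mixed NE: P1 plays Gallery with p = 0.5556, P2 plays Gallery with q = 0.4444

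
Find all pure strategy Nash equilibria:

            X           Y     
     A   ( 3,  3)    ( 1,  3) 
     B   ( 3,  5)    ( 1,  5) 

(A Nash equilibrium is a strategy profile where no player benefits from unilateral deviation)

Nash equilibrium: (A, X), (A, Y), (B, X), (B, Y)

Work:
Best responses:
  P1 vs X: payoffs [3, 3] → best response A/B (payoff 3)
  P1 vs Y: payoffs [1, 1] → best response A/B (payoff 1)
  P2 vs A: payoffs [3, 3] → best response X/Y (payoff 3)
  P2 vs B: payoffs [5, 5] → best response X/Y (payoff 5)
Mutual best responses: (A,X), (A,Y), (B,X), (B,Y) → Nash equilibria.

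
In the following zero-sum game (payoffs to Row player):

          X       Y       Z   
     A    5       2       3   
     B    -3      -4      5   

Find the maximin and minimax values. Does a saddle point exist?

Maximin = 2, Minimax = 2, Saddle: True

Work:
Row minimums: [2, -4] → maximin = 2
Column maximums: [5, 2, 5] → minimax = 2
Saddle point exists! Game value = 2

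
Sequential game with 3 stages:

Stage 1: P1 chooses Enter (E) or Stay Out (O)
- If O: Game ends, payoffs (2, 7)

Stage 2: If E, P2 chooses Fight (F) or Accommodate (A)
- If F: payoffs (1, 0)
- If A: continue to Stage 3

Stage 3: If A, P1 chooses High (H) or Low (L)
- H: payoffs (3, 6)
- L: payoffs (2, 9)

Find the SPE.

SPE: (E, A, H); Outcome (3, 6)

Work:
Stage 3: P1 chooses H (3 vs 2)
Stage 2: P2: F->0, A->6 (anticipating H). Choose A
Stage 1: P1: O->2, E->3 (anticipating A, H). Choose E
SPE path: E -> A -> H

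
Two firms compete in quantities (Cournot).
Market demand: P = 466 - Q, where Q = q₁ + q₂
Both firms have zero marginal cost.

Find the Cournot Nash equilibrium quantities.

q₁* = q₂* = 155.33; P* = 155.33

Work:
Profit: π_i = P·q_i = (a - q_i - q_j)·q_i
FOC: ∂π_i/∂q_i = a - 2q_i - q_j = 0
Reaction function: q_i = (466 - q_j)/2
Symmetry: q* = 466/3 = 155.33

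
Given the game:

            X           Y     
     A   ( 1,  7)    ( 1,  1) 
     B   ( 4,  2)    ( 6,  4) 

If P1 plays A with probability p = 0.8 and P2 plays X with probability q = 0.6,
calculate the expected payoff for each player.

E[P1] = 1.76, E[P2] = 4.24

Work:
E[P1] = p·q·π₁(A,X) + p·(1-q)·π₁(A,Y) + (1-p)·q·π₁(B,X) + (1-p)·(1-q)·π₁(B,Y)
= 0.8·0.6·1 + 0.8·0.4·1 + 0.2·0.6·4 + 0.2·0.4·6
= 1.76

E[P2] = 4.24 (similar calculation)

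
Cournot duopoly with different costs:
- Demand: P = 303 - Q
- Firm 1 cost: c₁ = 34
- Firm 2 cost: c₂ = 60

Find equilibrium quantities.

q₁* = 98.33, q₂* = 72.33

Work:
Reaction: q₁ = (303 - 34 - q₂)/2
Reaction: q₂ = (303 - 60 - q₁)/2
Solve simultaneously:
q₁* = (303 - 2×34 + 60)/3 = 98.33
q₂* = (303 - 2×60 + 34)/3 = 72.33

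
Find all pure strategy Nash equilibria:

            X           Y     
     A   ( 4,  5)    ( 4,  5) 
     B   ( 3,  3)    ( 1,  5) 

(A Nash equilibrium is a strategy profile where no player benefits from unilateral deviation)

Nash equilibrium: (A, X), (A, Y)

Work:
Best responses:
  P1 vs X: payoffs [4, 3] → best response A (payoff 4)
  P1 vs Y: payoffs [4, 1] → best response A (payoff 4)
  P2 vs A: payoffs [5, 5] → best response X/Y (payoff 5)
  P2 vs B: payoffs [3, 5] → best response Y (payoff 5)
Mutual best responses: (A,X), (A,Y) → Nash equilibria.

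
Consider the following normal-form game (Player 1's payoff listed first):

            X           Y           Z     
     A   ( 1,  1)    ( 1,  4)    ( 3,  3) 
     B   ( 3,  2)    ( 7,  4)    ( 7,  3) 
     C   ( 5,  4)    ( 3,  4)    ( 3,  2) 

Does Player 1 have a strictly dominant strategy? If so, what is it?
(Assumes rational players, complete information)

No strictly dominant strategy exists for Player 1

Work:
A strategy strictly dominates another if it gives a strictly higher payoff against every opponent action. Compare each pair of P1's strategies column-by-column:
  A vs B: [1 vs 3, 1 vs 7, 3 vs 7] → A does not strictly dominate B (column X: 1 ≤ 3)
  A vs C: [1 vs 5, 1 vs 3, 3 vs 3] → A does not strictly dominate C (column X: 1 ≤ 5)
  B vs A: [3 vs 1, 7 vs 1, 7 vs 3] → B strictly dominates A
  B vs C: [3 vs 5, 7 vs 3, 7 vs 3] → B does not strictly dominate C (column X: 3 ≤ 5)
  C vs A: [5 vs 1, 3 vs 1, 3 vs 3] → C does not strictly dominate A (column Z: 3 ≤ 3)
  C vs B: [5 vs 3, 3 vs 7, 3 vs 7] → C does not strictly dominate B (column Y: 3 ≤ 7)
No single strategy strictly dominates all others → no strictly dominant strategy.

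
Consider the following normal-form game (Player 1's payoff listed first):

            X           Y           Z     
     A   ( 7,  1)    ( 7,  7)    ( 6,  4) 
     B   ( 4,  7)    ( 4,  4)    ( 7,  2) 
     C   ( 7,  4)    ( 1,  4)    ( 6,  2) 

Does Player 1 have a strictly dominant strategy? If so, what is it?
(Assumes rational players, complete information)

No strictly dominant strategy exists for Player 1

Work:
A strategy strictly dominates another if it gives a strictly higher payoff against every opponent action. Compare each pair of P1's strategies column-by-column:
  A vs B: [7 vs 4, 7 vs 4, 6 vs 7] → A does not strictly dominate B (column Z: 6 ≤ 7)
  A vs C: [7 vs 7, 7 vs 1, 6 vs 6] → A does not strictly dominate C (column X: 7 ≤ 7)
  B vs A: [4 vs 7, 4 vs 7, 7 vs 6] → B does not strictly dominate A (column X: 4 ≤ 7)
  B vs C: [4 vs 7, 4 vs 1, 7 vs 6] → B does not strictly dominate C (column X: 4 ≤ 7)
  C vs A: [7 vs 7, 1 vs 7, 6 vs 6] → C does not strictly dominate A (column X: 7 ≤ 7)
  C vs B: [7 vs 4, 1 vs 4, 6 vs 7] → C does not strictly dominate B (column Y: 1 ≤ 4)
No single strategy strictly dominates all others → no strictly dominant strategy.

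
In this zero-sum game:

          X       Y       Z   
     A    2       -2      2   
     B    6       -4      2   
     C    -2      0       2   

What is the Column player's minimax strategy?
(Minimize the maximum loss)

Column should play Y, value = 0

Work:
Column player minimizes Row's maximum payoff:
Column X: max payoff to Row = 6
Column Y: max payoff to Row = 0
Column Z: max payoff to Row = 2
Minimum is 0, achieved by column Y.
Minimax strategy: Y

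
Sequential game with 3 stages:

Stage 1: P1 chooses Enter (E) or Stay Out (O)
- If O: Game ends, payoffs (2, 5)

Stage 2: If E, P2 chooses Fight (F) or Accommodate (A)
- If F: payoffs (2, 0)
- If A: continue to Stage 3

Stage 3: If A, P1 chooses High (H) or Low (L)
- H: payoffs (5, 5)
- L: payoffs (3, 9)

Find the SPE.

SPE: (E, A, H); Outcome (5, 5)

Work:
Stage 3: P1 chooses H (5 vs 3)
Stage 2: P2: F->0, A->5 (anticipating H). Choose A
Stage 1: P1: O->2, E->5 (anticipating A, H). Choose E
SPE path: E -> A -> H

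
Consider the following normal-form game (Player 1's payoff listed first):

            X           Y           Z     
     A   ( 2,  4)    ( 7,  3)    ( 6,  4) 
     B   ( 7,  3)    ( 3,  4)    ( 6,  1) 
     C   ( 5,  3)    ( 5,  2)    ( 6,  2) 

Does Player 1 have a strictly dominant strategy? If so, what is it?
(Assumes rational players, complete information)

No strictly dominant strategy exists for Player 1

Work:
A strategy strictly dominates another if it gives a strictly higher payoff against every opponent action. Compare each pair of P1's strategies column-by-column:
  A vs B: [2 vs 7, 7 vs 3, 6 vs 6] → A does not strictly dominate B (column X: 2 ≤ 7)
  A vs C: [2 vs 5, 7 vs 5, 6 vs 6] → A does not strictly dominate C (column X: 2 ≤ 5)
  B vs A: [7 vs 2, 3 vs 7, 6 vs 6] → B does not strictly dominate A (column Y: 3 ≤ 7)
  B vs C: [7 vs 5, 3 vs 5, 6 vs 6] → B does not strictly dominate C (column Y: 3 ≤ 5)
  C vs A: [5 vs 2, 5 vs 7, 6 vs 6] → C does not strictly dominate A (column Y: 5 ≤ 7)
  C vs B: [5 vs 7, 5 vs 3, 6 vs 6] → C does not strictly dominate B (column X: 5 ≤ 7)
No single strategy strictly dominates all others → no strictly dominant strategy.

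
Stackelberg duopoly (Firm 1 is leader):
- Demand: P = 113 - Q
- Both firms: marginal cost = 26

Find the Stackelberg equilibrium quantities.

q₁* (leader) = 43.5, q₂* (follower) = 21.75

Work:
Follower's reaction: q₂ = (a - c - q₁)/2
Leader substitutes: π₁ = q₁·(a - q₁ - (a-c-q₁)/2 - c)
FOC: q₁* = (113 - 26)/2 = 43.50
Then: q₂* = (113 - 26 - 43.5)/2 = 21.75
Leader has first-mover advantage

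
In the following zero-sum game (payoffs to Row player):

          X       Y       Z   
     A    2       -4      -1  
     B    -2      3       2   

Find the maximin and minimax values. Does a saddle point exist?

Maximin = -2, Minimax = 2, Saddle: False

Work:
Row minimums: [-4, -2] → maximin = -2
Column maximums: [2, 3, 2] → minimax = 2
No saddle point (maximin ≠ minimax). Mixed strategy needed.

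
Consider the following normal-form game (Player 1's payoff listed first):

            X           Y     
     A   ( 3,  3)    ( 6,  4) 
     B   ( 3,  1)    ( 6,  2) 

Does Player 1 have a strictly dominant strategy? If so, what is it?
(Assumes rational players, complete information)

No strictly dominant strategy exists for Player 1

Work:
A strategy strictly dominates another if it gives a strictly higher payoff against every opponent action. Compare each pair of P1's strategies column-by-column:
  A vs B: [3 vs 3, 6 vs 6] → A does not strictly dominate B (column X: 3 ≤ 3)
  B vs A: [3 vs 3, 6 vs 6] → B does not strictly dominate A (column X: 3 ≤ 3)
No single strategy strictly dominates all others → no strictly dominant strategy.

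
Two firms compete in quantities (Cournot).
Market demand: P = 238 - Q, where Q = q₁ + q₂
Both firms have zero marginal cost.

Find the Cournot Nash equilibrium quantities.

q₁* = q₂* = 79.33; P* = 79.33

Work:
Profit: π_i = P·q_i = (a - q_i - q_j)·q_i
FOC: ∂π_i/∂q_i = a - 2q_i - q_j = 0
Reaction function: q_i = (238 - q_j)/2
Symmetry: q* = 238/3 = 79.33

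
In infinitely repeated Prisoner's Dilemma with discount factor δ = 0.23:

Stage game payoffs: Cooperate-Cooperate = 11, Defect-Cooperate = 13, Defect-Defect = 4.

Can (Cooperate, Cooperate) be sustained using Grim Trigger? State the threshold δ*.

δ* = 0.2222; since δ = 0.23 ≥ 0.2222, cooperation can be sustained

Work:
For Grim Trigger:
Cooperate forever: 11/(1-δ)
Defect then punished: 13 + 4·δ/(1-δ)
Need: 11/(1-δ) ≥ 13 + 4·δ/(1-δ)
Solving: δ ≥ (T-R)/(T-P) = (13-11)/(13-4) = 0.2222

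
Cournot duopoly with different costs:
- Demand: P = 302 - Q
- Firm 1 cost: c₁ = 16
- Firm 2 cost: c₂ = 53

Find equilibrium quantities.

q₁* = 107.67, q₂* = 70.67

Work:
Reaction: q₁ = (302 - 16 - q₂)/2
Reaction: q₂ = (302 - 53 - q₁)/2
Solve simultaneously:
q₁* = (302 - 2×16 + 53)/3 = 107.67
q₂* = (302 - 2×53 + 16)/3 = 70.67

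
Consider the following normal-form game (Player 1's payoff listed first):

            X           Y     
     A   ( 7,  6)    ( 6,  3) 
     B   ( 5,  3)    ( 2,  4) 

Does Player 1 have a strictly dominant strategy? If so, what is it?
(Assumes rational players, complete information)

Yes, Player 1's strictly dominant strategy is A

Work:
A strategy strictly dominates another if it gives a strictly higher payoff against every opponent action. Compare each pair of P1's strategies column-by-column:
  A vs B: [7 vs 5, 6 vs 2] → A strictly dominates B
  B vs A: [5 vs 7, 2 vs 6] → B does not strictly dominate A (column X: 5 ≤ 7)
A strictly dominates every other strategy → strictly dominant.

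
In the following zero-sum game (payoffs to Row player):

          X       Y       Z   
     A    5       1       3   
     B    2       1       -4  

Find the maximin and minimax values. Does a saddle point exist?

Maximin = 1, Minimax = 1, Saddle: True

Work:
Row minimums: [1, -4] → maximin = 1
Column maximums: [5, 1, 3] → minimax = 1
Saddle point exists! Game value = 1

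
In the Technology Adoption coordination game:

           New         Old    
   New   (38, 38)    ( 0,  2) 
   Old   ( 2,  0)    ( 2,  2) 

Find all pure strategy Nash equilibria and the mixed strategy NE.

Pure NE: (New, New) and (Old, Old); Mixed NE: p = 0.0526, q = 0.0526

Work:
Check pure NE:
(New, New): (38, 38) - no unilateral deviation beneficial
(Old, Old): (2, 2) - no unilateral deviation beneficial
Mixed NE: P1 plays New with p = 0.0526, P2 plays New with q = 0.0526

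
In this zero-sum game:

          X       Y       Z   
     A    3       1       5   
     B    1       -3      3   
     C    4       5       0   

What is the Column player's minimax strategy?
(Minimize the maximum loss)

Column should play X, value = 4

Work:
Column player minimizes Row's maximum payoff:
Column X: max payoff to Row = 4
Column Y: max payoff to Row = 5
Column Z: max payoff to Row = 5
Minimum is 4, achieved by column X.
Minimax strategy: X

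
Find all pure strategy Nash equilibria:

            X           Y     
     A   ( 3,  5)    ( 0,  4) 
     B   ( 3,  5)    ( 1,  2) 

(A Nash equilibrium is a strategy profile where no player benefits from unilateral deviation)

Nash equilibrium: (A, X), (B, X)

Work:
Best responses:
  P1 vs X: payoffs [3, 3] → best response A/B (payoff 3)
  P1 vs Y: payoffs [0, 1] → best response B (payoff 1)
  P2 vs A: payoffs [5, 4] → best response X (payoff 5)
  P2 vs B: payoffs [5, 2] → best response X (payoff 5)
Mutual best responses: (A,X), (B,X) → Nash equilibria.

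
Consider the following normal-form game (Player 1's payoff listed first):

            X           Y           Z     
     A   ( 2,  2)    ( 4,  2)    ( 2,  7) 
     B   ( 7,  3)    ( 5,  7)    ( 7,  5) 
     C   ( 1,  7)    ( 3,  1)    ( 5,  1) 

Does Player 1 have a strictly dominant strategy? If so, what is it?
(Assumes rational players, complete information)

Yes, Player 1's strictly dominant strategy is B

Work:
A strategy strictly dominates another if it gives a strictly higher payoff against every opponent action. Compare each pair of P1's strategies column-by-column:
  A vs B: [2 vs 7, 4 vs 5, 2 vs 7] → A does not strictly dominate B (column X: 2 ≤ 7)
  A vs C: [2 vs 1, 4 vs 3, 2 vs 5] → A does not strictly dominate C (column Z: 2 ≤ 5)
  B vs A: [7 vs 2, 5 vs 4, 7 vs 2] → B strictly dominates A
  B vs C: [7 vs 1, 5 vs 3, 7 vs 5] → B strictly dominates C
  C vs A: [1 vs 2, 3 vs 4, 5 vs 2] → C does not strictly dominate A (column X: 1 ≤ 2)
  C vs B: [1 vs 7, 3 vs 5, 5 vs 7] → C does not strictly dominate B (column X: 1 ≤ 7)
B strictly dominates every other strategy → strictly dominant.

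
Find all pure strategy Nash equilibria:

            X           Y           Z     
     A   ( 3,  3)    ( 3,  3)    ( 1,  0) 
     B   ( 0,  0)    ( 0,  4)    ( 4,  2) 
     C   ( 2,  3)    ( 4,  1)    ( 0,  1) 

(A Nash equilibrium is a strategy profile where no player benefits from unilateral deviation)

Nash equilibrium: (A, X)

Work:
Best responses:
  P1 vs X: payoffs [3, 0, 2] → best response A (payoff 3)
  P1 vs Y: payoffs [3, 0, 4] → best response C (payoff 4)
  P1 vs Z: payoffs [1, 4, 0] → best response B (payoff 4)
  P2 vs A: payoffs [3, 3, 0] → best response X/Y (payoff 3)
  P2 vs B: payoffs [0, 4, 2] → best response Y (payoff 4)
  P2 vs C: payoffs [3, 1, 1] → best response X (payoff 3)
Mutual best responses: (A,X) → Nash equilibria.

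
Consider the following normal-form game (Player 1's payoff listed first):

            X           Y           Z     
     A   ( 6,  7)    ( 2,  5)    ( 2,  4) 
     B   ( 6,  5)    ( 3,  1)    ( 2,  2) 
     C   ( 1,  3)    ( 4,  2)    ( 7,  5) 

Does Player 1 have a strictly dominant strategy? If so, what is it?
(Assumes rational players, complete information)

No strictly dominant strategy exists for Player 1

Work:
A strategy strictly dominates another if it gives a strictly higher payoff against every opponent action. Compare each pair of P1's strategies column-by-column:
  A vs B: [6 vs 6, 2 vs 3, 2 vs 2] → A does not strictly dominate B (column X: 6 ≤ 6)
  A vs C: [6 vs 1, 2 vs 4, 2 vs 7] → A does not strictly dominate C (column Y: 2 ≤ 4)
  B vs A: [6 vs 6, 3 vs 2, 2 vs 2] → B does not strictly dominate A (column X: 6 ≤ 6)
  B vs C: [6 vs 1, 3 vs 4, 2 vs 7] → B does not strictly dominate C (column Y: 3 ≤ 4)
  C vs A: [1 vs 6, 4 vs 2, 7 vs 2] → C does not strictly dominate A (column X: 1 ≤ 6)
  C vs B: [1 vs 6, 4 vs 3, 7 vs 2] → C does not strictly dominate B (column X: 1 ≤ 6)
No single strategy strictly dominates all others → no strictly dominant strategy.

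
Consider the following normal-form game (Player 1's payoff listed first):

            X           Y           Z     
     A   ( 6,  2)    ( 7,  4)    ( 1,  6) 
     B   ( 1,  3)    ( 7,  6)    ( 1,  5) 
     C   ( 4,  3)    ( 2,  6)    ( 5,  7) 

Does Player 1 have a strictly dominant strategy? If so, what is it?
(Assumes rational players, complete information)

No strictly dominant strategy exists for Player 1

Work:
A strategy strictly dominates another if it gives a strictly higher payoff against every opponent action. Compare each pair of P1's strategies column-by-column:
  A vs B: [6 vs 1, 7 vs 7, 1 vs 1] → A does not strictly dominate B (column Y: 7 ≤ 7)
  A vs C: [6 vs 4, 7 vs 2, 1 vs 5] → A does not strictly dominate C (column Z: 1 ≤ 5)
  B vs A: [1 vs 6, 7 vs 7, 1 vs 1] → B does not strictly dominate A (column X: 1 ≤ 6)
  B vs C: [1 vs 4, 7 vs 2, 1 vs 5] → B does not strictly dominate C (column X: 1 ≤ 4)
  C vs A: [4 vs 6, 2 vs 7, 5 vs 1] → C does not strictly dominate A (column X: 4 ≤ 6)
  C vs B: [4 vs 1, 2 vs 7, 5 vs 1] → C does not strictly dominate B (column Y: 2 ≤ 7)
No single strategy strictly dominates all others → no strictly dominant strategy.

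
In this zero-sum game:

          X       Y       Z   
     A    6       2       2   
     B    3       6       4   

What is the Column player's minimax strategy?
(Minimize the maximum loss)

Column should play Z, value = 4

Work:
Column player minimizes Row's maximum payoff:
Column X: max payoff to Row = 6
Column Y: max payoff to Row = 6
Column Z: max payoff to Row = 4
Minimum is 4, achieved by column Z.
Minimax strategy: Z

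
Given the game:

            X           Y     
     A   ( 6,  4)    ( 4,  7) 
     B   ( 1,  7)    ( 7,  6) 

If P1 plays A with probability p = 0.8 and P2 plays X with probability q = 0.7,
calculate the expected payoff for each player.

E[P1] = 4.88, E[P2] = 5.26

Work:
E[P1] = p·q·π₁(A,X) + p·(1-q)·π₁(A,Y) + (1-p)·q·π₁(B,X) + (1-p)·(1-q)·π₁(B,Y)
= 0.8·0.7·6 + 0.8·0.3·4 + 0.2·0.7·1 + 0.2·0.3·7
= 4.88

E[P2] = 5.26 (similar calculation)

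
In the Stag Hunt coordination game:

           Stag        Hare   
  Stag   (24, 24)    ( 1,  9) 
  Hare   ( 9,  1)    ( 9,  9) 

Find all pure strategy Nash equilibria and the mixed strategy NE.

Pure NE: (Stag, Stag) and (Hare, Hare); Mixed NE: p = 0.3478, q = 0.3478

Work:
Check pure NE:
(Stag, Stag): (24, 24) - no unilateral deviation beneficial
(Hare, Hare): (9, 9) - no unilateral deviation beneficial
Mixed NE: P1 plays Stag with p = 0.3478, P2 plays Stag with q = 0.3478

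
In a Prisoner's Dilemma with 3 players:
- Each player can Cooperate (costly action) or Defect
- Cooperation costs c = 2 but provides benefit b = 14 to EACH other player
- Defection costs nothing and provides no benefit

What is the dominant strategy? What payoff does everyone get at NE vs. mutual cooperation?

Dominant: Defect; NE payoff = 0; Coop payoff = 26

Work:
Defect dominates (saves cost c = 2, benefit to others is external)
NE: All defect → everyone gets 0
If all cooperate: each receives (2)×14 - 2 = 26
Social dilemma: 26 > 0 but NE gives 0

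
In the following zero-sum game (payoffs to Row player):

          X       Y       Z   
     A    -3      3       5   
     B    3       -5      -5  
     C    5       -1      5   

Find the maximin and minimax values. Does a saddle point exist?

Maximin = -1, Minimax = 3, Saddle: False

Work:
Row minimums: [-3, -5, -1] → maximin = -1
Column maximums: [5, 3, 5] → minimax = 3
No saddle point (maximin ≠ minimax). Mixed strategy needed.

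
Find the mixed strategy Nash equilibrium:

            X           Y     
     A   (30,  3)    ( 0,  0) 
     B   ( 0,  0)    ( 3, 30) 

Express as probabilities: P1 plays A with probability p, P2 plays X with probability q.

p = 0.9091, q = 0.0909

Work:
Find probabilities that make opponent indifferent:
P2 chooses q to make P1 indifferent between A and B
P1 chooses p to make P2 indifferent between X and Y
Mixed NE: P1 plays (A: 0.9091, B: 0.0909), P2 plays (X: 0.0909, Y: 0.9091)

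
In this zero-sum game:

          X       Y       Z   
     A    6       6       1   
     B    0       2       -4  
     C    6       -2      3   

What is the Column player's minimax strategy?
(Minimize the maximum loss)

Column should play Z, value = 3

Work:
Column player minimizes Row's maximum payoff:
Column X: max payoff to Row = 6
Column Y: max payoff to Row = 6
Column Z: max payoff to Row = 3
Minimum is 3, achieved by column Z.
Minimax strategy: Z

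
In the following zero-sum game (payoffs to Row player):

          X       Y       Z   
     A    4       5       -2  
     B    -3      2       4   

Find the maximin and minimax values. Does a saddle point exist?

Maximin = -2, Minimax = 4, Saddle: False

Work:
Row minimums: [-2, -3] → maximin = -2
Column maximums: [4, 5, 4] → minimax = 4
No saddle point (maximin ≠ minimax). Mixed strategy needed.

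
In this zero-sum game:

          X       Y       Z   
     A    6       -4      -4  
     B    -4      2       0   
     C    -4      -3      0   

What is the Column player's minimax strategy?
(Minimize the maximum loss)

Column should play Z, value = 0

Work:
Column player minimizes Row's maximum payoff:
Column X: max payoff to Row = 6
Column Y: max payoff to Row = 2
Column Z: max payoff to Row = 0
Minimum is 0, achieved by column Z.
Minimax strategy: Z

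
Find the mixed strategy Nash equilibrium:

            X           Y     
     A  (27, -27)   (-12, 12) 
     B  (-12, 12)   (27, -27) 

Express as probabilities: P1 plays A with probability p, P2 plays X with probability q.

p = 0.5, q = 0.5

Work:
Find probabilities that make opponent indifferent:
P2 chooses q to make P1 indifferent between A and B
P1 chooses p to make P2 indifferent between X and Y
Mixed NE: P1 plays (A: 0.5, B: 0.5), P2 plays (X: 0.5, Y: 0.5)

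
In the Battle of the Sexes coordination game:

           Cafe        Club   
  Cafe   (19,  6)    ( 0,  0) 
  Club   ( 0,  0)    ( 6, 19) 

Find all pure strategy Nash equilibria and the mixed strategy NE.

Pure NE: (Cafe, Cafe) and (Club, Club); Mixed NE: p = 0.76, q = 0.24

Work:
Check pure NE:
(Cafe, Cafe): (19, 6) - no unilateral deviation beneficial
(Club, Club): (6, 19) - no unilateral deviation beneficial
Mixed NE: P1 plays Cafe with p = 0.76, P2 plays Cafe with q = 0.24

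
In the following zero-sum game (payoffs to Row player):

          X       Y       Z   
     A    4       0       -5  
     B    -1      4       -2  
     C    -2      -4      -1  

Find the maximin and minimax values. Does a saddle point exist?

Maximin = -2, Minimax = -1, Saddle: False

Work:
Row minimums: [-5, -2, -4] → maximin = -2
Column maximums: [4, 4, -1] → minimax = -1
No saddle point (maximin ≠ minimax). Mixed strategy needed.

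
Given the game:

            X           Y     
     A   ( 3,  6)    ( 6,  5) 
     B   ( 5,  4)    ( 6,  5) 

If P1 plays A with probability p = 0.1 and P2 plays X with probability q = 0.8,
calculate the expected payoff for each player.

E[P1] = 5.04, E[P2] = 4.36

Work:
E[P1] = p·q·π₁(A,X) + p·(1-q)·π₁(A,Y) + (1-p)·q·π₁(B,X) + (1-p)·(1-q)·π₁(B,Y)
= 0.1·0.8·3 + 0.1·0.2·6 + 0.9·0.8·5 + 0.9·0.2·6
= 5.04

E[P2] = 4.36 (similar calculation)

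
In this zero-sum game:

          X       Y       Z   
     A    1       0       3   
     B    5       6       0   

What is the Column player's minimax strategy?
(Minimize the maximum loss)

Column should play Z, value = 3

Work:
Column player minimizes Row's maximum payoff:
Column X: max payoff to Row = 5
Column Y: max payoff to Row = 6
Column Z: max payoff to Row = 3
Minimum is 3, achieved by column Z.
Minimax strategy: Z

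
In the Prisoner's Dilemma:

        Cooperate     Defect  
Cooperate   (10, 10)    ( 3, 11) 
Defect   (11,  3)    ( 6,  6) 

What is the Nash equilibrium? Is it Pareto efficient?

(Defect, Defect) is NE; not Pareto efficient

Work:
Defect dominates Cooperate for both players:
If P2 cooperates: Defect (11) > Cooperate (10)
If P2 defects: Defect (6) > Cooperate (3)
NE: (Defect, Defect) with payoff (6, 6)
But (Cooperate, Cooperate) = (10, 10) Pareto dominates (6, 6)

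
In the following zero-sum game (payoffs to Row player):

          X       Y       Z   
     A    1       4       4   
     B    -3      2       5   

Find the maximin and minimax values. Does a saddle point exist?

Maximin = 1, Minimax = 1, Saddle: True

Work:
Row minimums: [1, -3] → maximin = 1
Column maximums: [1, 4, 5] → minimax = 1
Saddle point exists! Game value = 1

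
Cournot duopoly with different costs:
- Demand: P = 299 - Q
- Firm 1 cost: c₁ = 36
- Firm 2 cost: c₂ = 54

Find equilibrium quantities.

q₁* = 93.67, q₂* = 75.67

Work:
Reaction: q₁ = (299 - 36 - q₂)/2
Reaction: q₂ = (299 - 54 - q₁)/2
Solve simultaneously:
q₁* = (299 - 2×36 + 54)/3 = 93.67
q₂* = (299 - 2×54 + 36)/3 = 75.67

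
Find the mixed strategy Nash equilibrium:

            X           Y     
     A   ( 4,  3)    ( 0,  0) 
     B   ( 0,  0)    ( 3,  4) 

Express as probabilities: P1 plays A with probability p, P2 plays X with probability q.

p = 0.5714, q = 0.4286

Work:
Find probabilities that make opponent indifferent:
P2 chooses q to make P1 indifferent between A and B
P1 chooses p to make P2 indifferent between X and Y
Mixed NE: P1 plays (A: 0.5714, B: 0.4286), P2 plays (X: 0.4286, Y: 0.5714)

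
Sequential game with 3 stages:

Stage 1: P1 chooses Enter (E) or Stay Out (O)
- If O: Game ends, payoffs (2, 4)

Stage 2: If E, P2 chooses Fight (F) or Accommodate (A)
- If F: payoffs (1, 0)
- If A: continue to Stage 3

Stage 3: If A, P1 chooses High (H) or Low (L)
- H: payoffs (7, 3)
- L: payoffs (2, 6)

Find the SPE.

SPE: (E, A, H); Outcome (7, 3)

Work:
Stage 3: P1 chooses H (7 vs 2)
Stage 2: P2: F->0, A->3 (anticipating H). Choose A
Stage 1: P1: O->2, E->7 (anticipating A, H). Choose E
SPE path: E -> A -> H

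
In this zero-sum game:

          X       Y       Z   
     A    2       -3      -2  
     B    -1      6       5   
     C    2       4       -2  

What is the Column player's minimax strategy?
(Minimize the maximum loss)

Column should play X, value = 2

Work:
Column player minimizes Row's maximum payoff:
Column X: max payoff to Row = 2
Column Y: max payoff to Row = 6
Column Z: max payoff to Row = 5
Minimum is 2, achieved by column X.
Minimax strategy: X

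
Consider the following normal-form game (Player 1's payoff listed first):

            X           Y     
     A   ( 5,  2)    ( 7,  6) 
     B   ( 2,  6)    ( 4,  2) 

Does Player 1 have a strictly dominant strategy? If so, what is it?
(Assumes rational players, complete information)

Yes, Player 1's strictly dominant strategy is A

Work:
A strategy strictly dominates another if it gives a strictly higher payoff against every opponent action. Compare each pair of P1's strategies column-by-column:
  A vs B: [5 vs 2, 7 vs 4] → A strictly dominates B
  B vs A: [2 vs 5, 4 vs 7] → B does not strictly dominate A (column X: 2 ≤ 5)
A strictly dominates every other strategy → strictly dominant.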